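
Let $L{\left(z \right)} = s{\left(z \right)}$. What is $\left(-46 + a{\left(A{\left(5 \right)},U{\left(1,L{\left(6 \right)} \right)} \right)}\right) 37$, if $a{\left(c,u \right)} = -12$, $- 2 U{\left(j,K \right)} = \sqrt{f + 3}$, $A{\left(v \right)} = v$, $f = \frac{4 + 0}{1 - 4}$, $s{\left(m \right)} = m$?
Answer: $-2146$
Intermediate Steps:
$f = - \frac{4}{3}$ ($f = \frac{4}{-3} = 4 \left(- \frac{1}{3}\right) = - \frac{4}{3} \approx -1.3333$)
$L{\left(z \right)} = z$
$U{\left(j,K \right)} = - \frac{\sqrt{15}}{6}$ ($U{\left(j,K \right)} = - \frac{\sqrt{- \frac{4}{3} + 3}}{2} = - \frac{\sqrt{\frac{5}{3}}}{2} = - \frac{\frac{1}{3} \sqrt{15}}{2} = - \frac{\sqrt{15}}{6}$)
$\left(-46 + a{\left(A{\left(5 \right)},U{\left(1,L{\left(6 \right)} \right)} \right)}\right) 37 = \left(-46 - 12\right) 37 = \left(-58\right) 37 = -2146$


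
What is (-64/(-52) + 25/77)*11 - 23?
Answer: -536/91 ≈ -5.8901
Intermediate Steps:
(-64/(-52) + 25/77)*11 - 23 = (-64*(-1/52) + 25*(1/77))*11 - 23 = (16/13 + 25/77)*11 - 23 = (1557/1001)*11 - 23 = 1557/91 - 23 = -536/91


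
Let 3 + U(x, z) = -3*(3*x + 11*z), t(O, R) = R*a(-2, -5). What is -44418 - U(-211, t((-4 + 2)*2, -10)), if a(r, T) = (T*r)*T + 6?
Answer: -31794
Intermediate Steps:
a(r, T) = 6 + r*T² (a(r, T) = r*T² + 6 = 6 + r*T²)
t(O, R) = -44*R (t(O, R) = R*(6 - 2*(-5)²) = R*(6 - 2*25) = R*(6 - 50) = R*(-44) = -44*R)
U(x, z) = -3 - 33*z - 9*x (U(x, z) = -3 - 3*(3*x + 11*z) = -3 + (-33*z - 9*x) = -3 - 33*z - 9*x)
-44418 - U(-211, t((-4 + 2)*2, -10)) = -44418 - (-3 - (-1452)*(-10) - 9*(-211)) = -44418 - (-3 - 33*440 + 1899) = -44418 - (-3 - 14520 + 1899) = -44418 - 1*(-12624) = -44418 + 12624 = -31794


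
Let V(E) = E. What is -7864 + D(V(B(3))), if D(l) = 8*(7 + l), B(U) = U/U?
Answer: -7800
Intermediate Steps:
B(U) = 1
D(l) = 56 + 8*l
-7864 + D(V(B(3))) = -7864 + (56 + 8*1) = -7864 + (56 + 8) = -7864 + 64 = -7800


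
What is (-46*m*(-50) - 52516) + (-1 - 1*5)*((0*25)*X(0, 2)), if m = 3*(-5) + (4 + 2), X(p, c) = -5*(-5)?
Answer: -73216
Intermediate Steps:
X(p, c) = 25
m = -9 (m = -15 + 6 = -9)
(-46*m*(-50) - 52516) + (-1 - 1*5)*((0*25)*X(0, 2)) = (-46*(-9)*(-50) - 52516) + (-1 - 1*5)*((0*25)*25) = (414*(-50) - 52516) + (-1 - 5)*(0*25) = (-20700 - 52516) - 6*0 = -73216 + 0 = -73216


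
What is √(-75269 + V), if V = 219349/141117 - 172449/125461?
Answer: I*√23593440080137703097082089/17704679937 ≈ 274.35*I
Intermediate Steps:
V = 3184259356/17704679937 (V = 219349*(1/141117) - 172449*1/125461 = 219349/141117 - 172449/125461 = 3184259356/17704679937 ≈ 0.17985)
√(-75269 + V) = √(-75269 + 3184259356/17704679937) = √(-1332610369918697/17704679937) = I*√23593440080137703097082089/17704679937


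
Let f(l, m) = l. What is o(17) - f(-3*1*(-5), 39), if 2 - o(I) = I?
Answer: -30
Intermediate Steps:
o(I) = 2 - I
o(17) - f(-3*1*(-5), 39) = (2 - 1*17) - (-3*1)*(-5) = (2 - 17) - (-3)*(-5) = -15 - 1*15 = -15 - 15 = -30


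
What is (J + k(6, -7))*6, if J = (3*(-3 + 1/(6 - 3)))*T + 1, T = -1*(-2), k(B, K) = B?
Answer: -54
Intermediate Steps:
T = 2
J = -15 (J = (3*(-3 + 1/(6 - 3)))*2 + 1 = (3*(-3 + 1/3))*2 + 1 = (3*(-3 + ⅓))*2 + 1 = (3*(-8/3))*2 + 1 = -8*2 + 1 = -16 + 1 = -15)
(J + k(6, -7))*6 = (-15 + 6)*6 = -9*6 = -54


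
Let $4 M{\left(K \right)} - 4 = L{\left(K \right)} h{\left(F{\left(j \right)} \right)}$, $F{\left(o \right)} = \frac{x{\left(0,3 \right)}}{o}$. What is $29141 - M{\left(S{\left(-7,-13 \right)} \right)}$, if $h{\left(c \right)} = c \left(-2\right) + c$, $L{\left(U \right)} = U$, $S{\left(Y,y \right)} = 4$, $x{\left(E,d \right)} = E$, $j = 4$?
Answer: $29140$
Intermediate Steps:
$F{\left(o \right)} = 0$ ($F{\left(o \right)} = \frac{0}{o} = 0$)
$h{\left(c \right)} = - c$ ($h{\left(c \right)} = - 2 c + c = - c$)
$M{\left(K \right)} = 1$ ($M{\left(K \right)} = 1 + \frac{K \left(\left(-1\right) 0\right)}{4} = 1 + \frac{K 0}{4} = 1 + \frac{1}{4} \cdot 0 = 1 + 0 = 1$)
$29141 - M{\left(S{\left(-7,-13 \right)} \right)} = 29141 - 1 = 29140$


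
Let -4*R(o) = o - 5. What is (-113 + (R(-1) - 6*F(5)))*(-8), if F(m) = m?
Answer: 1132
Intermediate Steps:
R(o) = 5/4 - o/4 (R(o) = -(o - 5)/4 = -(-5 + o)/4 = 5/4 - o/4)
(-113 + (R(-1) - 6*F(5)))*(-8) = (-113 + ((5/4 - 1/4*(-1)) - 6*5))*(-8) = (-113 + ((5/4 + 1/4) - 30))*(-8) = (-113 + (3/2 - 30))*(-8) = (-113 - 57/2)*(-8) = -283/2*(-8) = 1132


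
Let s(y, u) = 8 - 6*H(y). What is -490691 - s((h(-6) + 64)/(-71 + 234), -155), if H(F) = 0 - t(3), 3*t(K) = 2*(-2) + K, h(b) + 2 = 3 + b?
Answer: -490697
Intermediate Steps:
h(b) = 1 + b (h(b) = -2 + (3 + b) = 1 + b)
t(K) = -4/3 + K/3 (t(K) = (2*(-2) + K)/3 = (-4 + K)/3 = -4/3 + K/3)
H(F) = ⅓ (H(F) = 0 - (-4/3 + (⅓)*3) = 0 - (-4/3 + 1) = 0 - 1*(-⅓) = 0 + ⅓ = ⅓)
s(y, u) = 6 (s(y, u) = 8 - 6*⅓ = 8 - 2 = 6)
-490691 - s((h(-6) + 64)/(-71 + 234), -155) = -490691 - 1*6 = -490691 - 6 = -490697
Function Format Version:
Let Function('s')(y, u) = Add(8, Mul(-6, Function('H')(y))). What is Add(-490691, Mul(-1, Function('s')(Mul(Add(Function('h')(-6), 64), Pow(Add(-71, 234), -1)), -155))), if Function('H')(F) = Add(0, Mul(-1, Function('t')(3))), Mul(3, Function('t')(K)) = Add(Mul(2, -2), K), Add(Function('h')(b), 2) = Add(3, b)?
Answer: -490697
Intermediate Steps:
Function('h')(b) = Add(1, b) (Function('h')(b) = Add(-2, Add(3, b)) = Add(1, b))
Function('t')(K) = Add(Rational(-4, 3), Mul(Rational(1, 3), K)) (Function('t')(K) = Mul(Rational(1, 3), Add(Mul(2, -2), K)) = Mul(Rational(1, 3), Add(-4, K)) = Add(Rational(-4, 3), Mul(Rational(1, 3), K)))
Function('H')(F) = Rational(1, 3) (Function('H')(F) = Add(0, Mul(-1, Add(Rational(-4, 3), Mul(Rational(1, 3), 3)))) = Add(0, Mul(-1, Add(Rational(-4, 3), 1))) = Add(0, Mul(-1, Rational(-1, 3))) = Add(0, Rational(1, 3)) = Rational(1, 3))
Function('s')(y, u) = 6 (Function('s')(y, u) = Add(8, Mul(-6, Rational(1, 3))) = Add(8, -2) = 6)
Add(-490691, Mul(-1, Function('s')(Mul(Add(Function('h')(-6), 64), Pow(Add(-71, 234), -1)), -155))) = Add(-490691, Mul(-1, 6)) = Add(-490691, -6) = -490697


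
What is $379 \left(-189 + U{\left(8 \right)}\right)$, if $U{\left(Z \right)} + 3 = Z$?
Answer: $-69736$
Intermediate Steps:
$U{\left(Z \right)} = -3 + Z$
$379 \left(-189 + U{\left(8 \right)}\right) = 379 \left(-189 + \left(-3 + 8\right)\right) = 379 \left(-189 + 5\right) = 379 \left(-184\right) = -69736$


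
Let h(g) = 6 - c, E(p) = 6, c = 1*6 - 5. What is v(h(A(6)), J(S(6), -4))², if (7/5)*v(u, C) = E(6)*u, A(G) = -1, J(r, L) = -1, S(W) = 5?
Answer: 22500/49 ≈ 459.18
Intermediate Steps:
c = 1 (c = 6 - 5 = 1)
h(g) = 5 (h(g) = 6 - 1*1 = 6 - 1 = 5)
v(u, C) = 30*u/7 (v(u, C) = 5*(6*u)/7 = 30*u/7)
v(h(A(6)), J(S(6), -4))² = ((30/7)*5)² = (150/7)² = 22500/49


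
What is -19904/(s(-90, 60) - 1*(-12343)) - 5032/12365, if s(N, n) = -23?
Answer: -385134/190421 ≈ -2.0225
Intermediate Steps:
-19904/(s(-90, 60) - 1*(-12343)) - 5032/12365 = -19904/(-23 - 1*(-12343)) - 5032/12365 = -19904/(-23 + 12343) - 5032*1/12365 = -19904/12320 - 5032/12365 = -19904*1/12320 - 5032/12365 = -622/385 - 5032/12365 = -385134/190421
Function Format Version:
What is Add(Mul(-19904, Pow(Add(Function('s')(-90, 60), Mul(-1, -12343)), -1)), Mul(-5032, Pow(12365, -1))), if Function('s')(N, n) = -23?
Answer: Rational(-385134, 190421) ≈ -2.0225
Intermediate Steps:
Add(Mul(-19904, Pow(Add(Function('s')(-90, 60), Mul(-1, -12343)), -1)), Mul(-5032, Pow(12365, -1))) = Add(Mul(-19904, Pow(Add(-23, Mul(-1, -12343)), -1)), Mul(-5032, Pow(12365, -1))) = Add(Mul(-19904, Pow(Add(-23, 12343), -1)), Mul(-5032, Rational(1, 12365))) = Add(Mul(-19904, Pow(12320, -1)), Rational(-5032, 12365)) = Add(Mul(-19904, Rational(1, 12320)), Rational(-5032, 12365)) = Add(Rational(-622, 385), Rational(-5032, 12365)) = Rational(-385134, 190421)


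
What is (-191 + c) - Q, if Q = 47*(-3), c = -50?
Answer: -100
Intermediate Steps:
Q = -141
(-191 + c) - Q = (-191 - 50) - 1*(-141) = -241 + 141 = -100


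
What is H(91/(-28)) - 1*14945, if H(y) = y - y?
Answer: -14945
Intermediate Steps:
H(y) = 0
H(91/(-28)) - 1*14945 = 0 - 1*14945 = 0 - 14945 = -14945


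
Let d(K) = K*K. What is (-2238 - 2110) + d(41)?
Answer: -2667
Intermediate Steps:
d(K) = K²
(-2238 - 2110) + d(41) = (-2238 - 2110) + 41² = -4348 + 1681 = -2667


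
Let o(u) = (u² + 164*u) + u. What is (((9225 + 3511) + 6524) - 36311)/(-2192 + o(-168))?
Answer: 17051/1688 ≈ 10.101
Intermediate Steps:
o(u) = u² + 165*u
(((9225 + 3511) + 6524) - 36311)/(-2192 + o(-168)) = (((9225 + 3511) + 6524) - 36311)/(-2192 - 168*(165 - 168)) = ((12736 + 6524) - 36311)/(-2192 - 168*(-3)) = (19260 - 36311)/(-2192 + 504) = -17051/(-1688) = -17051*(-1/1688) = 17051/1688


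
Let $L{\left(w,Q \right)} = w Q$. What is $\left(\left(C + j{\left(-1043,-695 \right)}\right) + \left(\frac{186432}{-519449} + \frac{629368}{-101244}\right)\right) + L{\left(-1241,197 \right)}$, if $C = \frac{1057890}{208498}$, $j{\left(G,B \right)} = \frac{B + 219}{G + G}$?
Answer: $- \frac{49928745467356311787844}{204225695859724539} \approx -2.4448 \cdot 10^{5}$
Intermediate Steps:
$L{\left(w,Q \right)} = Q w$
$j{\left(G,B \right)} = \frac{219 + B}{2 G}$
$C = \frac{528945}{104249}$ ($C = 1057890 \cdot \frac{1}{208498} = \frac{528945}{104249} \approx 5.0739$)
$\left(\left(C + j{\left(-1043,-695 \right)}\right) + \left(\frac{186432}{-519449} + \frac{629368}{-101244}\right)\right) + L{\left(-1241,197 \right)} = \left(\left(\frac{528945}{104249} + \frac{219 - 695}{2 \left(-1043\right)}\right) + \left(\frac{186432}{-519449} + \frac{629368}{-101244}\right)\right) + 197 \left(-1241\right) = \left(\left(\frac{528945}{104249} + \frac{1}{2} \left(- \frac{1}{1043}\right) \left(-476\right)\right) + \left(186432 \left(- \frac{1}{519449}\right) + 629368 \left(- \frac{1}{101244}\right)\right)\right) - 244477 = \left(\left(\frac{528945}{104249} + \frac{34}{149}\right) - \frac{86449924910}{13147773639}\right) - 244477 = \left(\frac{82357271}{15533101} - \frac{86449924910}{13147773639}\right) - 244477 = - \frac{260020658435666741}{204225695859724539} - 244477 = - \frac{49928745467356311787844}{204225695859724539}$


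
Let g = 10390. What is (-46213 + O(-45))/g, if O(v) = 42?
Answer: -46171/10390 ≈ -4.4438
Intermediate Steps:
(-46213 + O(-45))/g = (-46213 + 42)/10390 = -46171*1/10390 = -46171/10390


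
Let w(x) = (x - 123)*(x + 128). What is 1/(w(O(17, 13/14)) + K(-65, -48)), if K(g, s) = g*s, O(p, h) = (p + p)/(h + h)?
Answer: -169/2061342 ≈ -8.1985e-5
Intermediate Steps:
O(p, h) = p/h (O(p, h) = (2*p)/((2*h)) = (2*p)*(1/(2*h)) = p/h)
w(x) = (-123 + x)*(128 + x)
1/(w(O(17, 13/14)) + K(-65, -48)) = 1/((-15744 + (17/((13/14)))**2 + 5*(17/((13/14)))) - 65*(-48)) = 1/((-15744 + (17/((13*(1/14))))**2 + 5*(17/((13*(1/14))))) + 3120) = 1/((-15744 + (17/(13/14))**2 + 5*(17/(13/14))) + 3120) = 1/((-15744 + (17*(14/13))**2 + 5*(17*(14/13))) + 3120) = 1/((-15744 + (238/13)**2 + 5*(238/13)) + 3120) = 1/((-15744 + 56644/169 + 1190/13) + 3120) = 1/(-2588622/169 + 3120) = 1/(-2061342/169) = -169/2061342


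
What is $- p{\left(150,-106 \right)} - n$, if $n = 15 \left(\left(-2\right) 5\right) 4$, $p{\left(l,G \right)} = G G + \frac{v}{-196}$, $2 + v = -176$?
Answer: $- \frac{1042417}{98} \approx -10637.0$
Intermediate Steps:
$v = -178$ ($v = -2 - 176 = -178$)
$p{\left(l,G \right)} = \frac{89}{98} + G^{2}$ ($p{\left(l,G \right)} = G G - \frac{178}{-196} = G^{2} - - \frac{89}{98} = G^{2} + \frac{89}{98} = \frac{89}{98} + G^{2}$)
$n = -600$ ($n = 15 \left(-10\right) 4 = \left(-150\right) 4 = -600$)
$- p{\left(150,-106 \right)} - n = - (\frac{89}{98} + \left(-106\right)^{2}) - -600 = - (\frac{89}{98} + 11236) + 600 = \left(-1\right) \frac{1101217}{98} + 600 = - \frac{1101217}{98} + 600 = - \frac{1042417}{98}$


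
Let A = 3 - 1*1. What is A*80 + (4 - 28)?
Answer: 136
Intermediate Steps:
A = 2 (A = 3 - 1 = 2)
A*80 + (4 - 28) = 2*80 + (4 - 28) = 160 - 24 = 136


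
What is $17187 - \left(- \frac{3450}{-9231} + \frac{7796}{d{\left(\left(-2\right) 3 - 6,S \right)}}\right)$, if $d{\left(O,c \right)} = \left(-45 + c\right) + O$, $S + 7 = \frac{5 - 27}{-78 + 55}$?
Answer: $\frac{38616220883}{2230825} \approx 17310.0$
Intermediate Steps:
$S = - \frac{139}{23}$ ($S = -7 + \frac{5 - 27}{-78 + 55} = -7 - \frac{22}{-23} = -7 - - \frac{22}{23} = -7 + \frac{22}{23} = - \frac{139}{23} \approx -6.0435$)
$d{\left(O,c \right)} = -45 + O + c$
$17187 - \left(- \frac{3450}{-9231} + \frac{7796}{d{\left(\left(-2\right) 3 - 6,S \right)}}\right) = 17187 - \left(- \frac{3450}{-9231} + \frac{7796}{-45 - 12 - \frac{139}{23}}\right) = 17187 - \left(\left(-3450\right) \left(- \frac{1}{9231}\right) + \frac{7796}{-45 - 12 - \frac{139}{23}}\right) = 17187 - \left(\frac{1150}{3077} + \frac{7796}{-45 - 12 - \frac{139}{23}}\right) = 17187 - \left(\frac{1150}{3077} + \frac{7796}{- \frac{1450}{23}}\right) = 17187 - \left(\frac{1150}{3077} + 7796 \left(- \frac{23}{1450}\right)\right) = 17187 - \left(\frac{1150}{3077} - \frac{89654}{725}\right) = 17187 - - \frac{275031608}{2230825} = 17187 + \frac{275031608}{2230825} = \frac{38616220883}{2230825}$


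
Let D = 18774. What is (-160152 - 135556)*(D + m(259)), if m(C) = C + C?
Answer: -5704798736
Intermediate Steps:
m(C) = 2*C
(-160152 - 135556)*(D + m(259)) = (-160152 - 135556)*(18774 + 2*259) = -295708*(18774 + 518) = -295708*19292 = -5704798736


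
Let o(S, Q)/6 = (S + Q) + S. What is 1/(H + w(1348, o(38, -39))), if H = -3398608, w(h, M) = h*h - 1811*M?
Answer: -1/1983546 ≈ -5.0415e-7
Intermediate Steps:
o(S, Q) = 6*Q + 12*S (o(S, Q) = 6*((S + Q) + S) = 6*((Q + S) + S) = 6*(Q + 2*S) = 6*Q + 12*S)
w(h, M) = h**2 - 1811*M
1/(H + w(1348, o(38, -39))) = 1/(-3398608 + (1348**2 - 1811*(6*(-39) + 12*38))) = 1/(-3398608 + (1817104 - 1811*(-234 + 456))) = 1/(-3398608 + (1817104 - 1811*222)) = 1/(-3398608 + (1817104 - 402042)) = 1/(-3398608 + 1415062) = 1/(-1983546) = -1/1983546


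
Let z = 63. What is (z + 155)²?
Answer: 47524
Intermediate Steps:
(z + 155)² = (63 + 155)² = 218² = 47524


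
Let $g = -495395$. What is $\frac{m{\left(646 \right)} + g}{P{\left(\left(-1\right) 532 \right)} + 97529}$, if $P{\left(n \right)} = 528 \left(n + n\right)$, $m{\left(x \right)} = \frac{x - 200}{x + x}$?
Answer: $\frac{320024947}{299913898} \approx 1.0671$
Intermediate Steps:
$m{\left(x \right)} = \frac{-200 + x}{2 x}$
$P{\left(n \right)} = 1056 n$ ($P{\left(n \right)} = 528 \cdot 2 n = 1056 n$)
$\frac{m{\left(646 \right)} + g}{P{\left(\left(-1\right) 532 \right)} + 97529} = \frac{\frac{-200 + 646}{2 \cdot 646} - 495395}{1056 \left(\left(-1\right) 532\right) + 97529} = \frac{\frac{1}{2} \cdot \frac{1}{646} \cdot 446 - 495395}{1056 \left(-532\right) + 97529} = \frac{\frac{223}{646} - 495395}{-561792 + 97529} = - \frac{320024947}{646 \left(-464263\right)} = \left(- \frac{320024947}{646}\right) \left(- \frac{1}{464263}\right) = \frac{320024947}{299913898}$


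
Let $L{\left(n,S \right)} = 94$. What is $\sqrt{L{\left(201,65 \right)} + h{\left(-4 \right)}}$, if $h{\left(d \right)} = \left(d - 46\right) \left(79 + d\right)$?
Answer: $2 i \sqrt{914} \approx 60.465 i$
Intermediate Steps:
$h{\left(d \right)} = \left(-46 + d\right) \left(79 + d\right)$
$\sqrt{L{\left(201,65 \right)} + h{\left(-4 \right)}} = \sqrt{94 + \left(-3634 + \left(-4\right)^{2} + 33 \left(-4\right)\right)} = \sqrt{94 - 3750} = \sqrt{-3656} = 2 i \sqrt{914}$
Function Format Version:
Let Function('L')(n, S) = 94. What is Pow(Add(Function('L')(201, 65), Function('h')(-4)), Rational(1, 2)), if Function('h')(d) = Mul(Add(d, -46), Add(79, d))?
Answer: Mul(2, I, Pow(914, Rational(1, 2))) ≈ Mul(60.465, I)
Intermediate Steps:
Function('h')(d) = Mul(Add(-46, d), Add(79, d))
Pow(Add(Function('L')(201, 65), Function('h')(-4)), Rational(1, 2)) = Pow(Add(94, Add(-3634, Pow(-4, 2), Mul(33, -4))), Rational(1, 2)) = Pow(Add(94, Add(-3634, 16, -132)), Rational(1, 2)) = Pow(Add(94, -3750), Rational(1, 2)) = Pow(-3656, Rational(1, 2)) = Mul(2, I, Pow(914, Rational(1, 2)))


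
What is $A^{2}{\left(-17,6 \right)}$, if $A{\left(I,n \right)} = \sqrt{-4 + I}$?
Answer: $-21$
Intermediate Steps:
$A^{2}{\left(-17,6 \right)} = \left(\sqrt{-4 - 17}\right)^{2} = \left(\sqrt{-21}\right)^{2} = \left(i \sqrt{21}\right)^{2} = -21$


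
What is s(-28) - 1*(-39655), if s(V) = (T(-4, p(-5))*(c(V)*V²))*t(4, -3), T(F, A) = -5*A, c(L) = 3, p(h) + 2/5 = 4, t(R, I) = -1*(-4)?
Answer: -129689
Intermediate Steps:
t(R, I) = 4
p(h) = 18/5 (p(h) = -⅖ + 4 = 18/5)
s(V) = -216*V² (s(V) = ((-5*18/5)*(3*V²))*4 = -54*V²*4 = -216*V²)
s(-28) - 1*(-39655) = -216*(-28)² - 1*(-39655) = -216*784 + 39655 = -169344 + 39655 = -129689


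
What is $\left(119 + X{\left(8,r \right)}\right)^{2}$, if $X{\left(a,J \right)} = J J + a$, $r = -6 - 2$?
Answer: $36481$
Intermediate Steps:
$r = -8$
$X{\left(a,J \right)} = a + J^{2}$ ($X{\left(a,J \right)} = J^{2} + a = a + J^{2}$)
$\left(119 + X{\left(8,r \right)}\right)^{2} = \left(119 + \left(8 + \left(-8\right)^{2}\right)\right)^{2} = \left(119 + \left(8 + 64\right)\right)^{2} = \left(119 + 72\right)^{2} = 191^{2} = 36481$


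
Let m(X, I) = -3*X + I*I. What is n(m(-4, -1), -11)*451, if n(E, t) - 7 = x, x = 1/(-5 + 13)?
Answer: 25707/8 ≈ 3213.4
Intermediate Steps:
m(X, I) = I**2 - 3*X (m(X, I) = -3*X + I**2 = I**2 - 3*X)
x = 1/8 ≈ 0.12500
n(E, t) = 57/8 (n(E, t) = 7 + 1/8 = 57/8)
n(m(-4, -1), -11)*451 = (57/8)*451 = 25707/8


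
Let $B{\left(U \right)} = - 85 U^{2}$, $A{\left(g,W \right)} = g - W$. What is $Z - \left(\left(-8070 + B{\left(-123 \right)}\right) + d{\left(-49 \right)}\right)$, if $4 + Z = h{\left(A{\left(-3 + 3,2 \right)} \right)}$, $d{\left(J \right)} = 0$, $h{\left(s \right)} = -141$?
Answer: $1293890$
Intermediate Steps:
$Z = -145$ ($Z = -4 - 141 = -145$)
$Z - \left(\left(-8070 + B{\left(-123 \right)}\right) + d{\left(-49 \right)}\right) = -145 - \left(\left(-8070 - 85 \left(-123\right)^{2}\right) + 0\right) = -145 - \left(\left(-8070 - 1285965\right) + 0\right) = -145 - \left(-1294035 + 0\right) = -145 - -1294035 = -145 + 1294035 = 1293890$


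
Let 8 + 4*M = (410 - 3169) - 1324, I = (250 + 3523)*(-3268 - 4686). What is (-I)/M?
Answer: -120041768/4091 ≈ -29343.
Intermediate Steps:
I = -30010442 (I = 3773*(-7954) = -30010442)
M = -4091/4 (M = -2 + ((410 - 3169) - 1324)/4 = -2 + (-2759 - 1324)/4 = -2 + (¼)*(-4083) = -2 - 4083/4 = -4091/4 ≈ -1022.8)
(-I)/M = (-1*(-30010442))/(-4091/4) = 30010442*(-4/4091) = -120041768/4091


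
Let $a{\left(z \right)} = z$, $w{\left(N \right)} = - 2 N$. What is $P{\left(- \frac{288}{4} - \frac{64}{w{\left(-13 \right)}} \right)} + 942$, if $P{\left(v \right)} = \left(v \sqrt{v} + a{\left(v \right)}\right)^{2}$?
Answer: $- \frac{892788346}{2197} + \frac{41229056 i \sqrt{26}}{2197} \approx -4.0637 \cdot 10^{5} + 95689.0 i$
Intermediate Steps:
$P{\left(v \right)} = \left(v + v^{\frac{3}{2}}\right)^{2}$ ($P{\left(v \right)} = \left(v \sqrt{v} + v\right)^{2} = \left(v^{\frac{3}{2}} + v\right)^{2} = \left(v + v^{\frac{3}{2}}\right)^{2}$)
$P{\left(- \frac{288}{4} - \frac{64}{w{\left(-13 \right)}} \right)} + 942 = \left(\left(- \frac{288}{4} - \frac{64}{\left(-2\right) \left(-13\right)}\right) + \left(- \frac{288}{4} - \frac{64}{\left(-2\right) \left(-13\right)}\right)^{\frac{3}{2}}\right)^{2} + 942 = \left(\left(\left(-288\right) \frac{1}{4} - \frac{64}{26}\right) + \left(\left(-288\right) \frac{1}{4} - \frac{64}{26}\right)^{\frac{3}{2}}\right)^{2} + 942 = \left(\left(-72 - \frac{32}{13}\right) + \left(-72 - \frac{32}{13}\right)^{\frac{3}{2}}\right)^{2} + 942 = \left(- \frac{968}{13} + \left(- \frac{968}{13}\right)^{\frac{3}{2}}\right)^{2} + 942 = \left(- \frac{968}{13} - \frac{21296 i \sqrt{26}}{169}\right)^{2} + 942 = 942 + \left(- \frac{968}{13} - \frac{21296 i \sqrt{26}}{169}\right)^{2}$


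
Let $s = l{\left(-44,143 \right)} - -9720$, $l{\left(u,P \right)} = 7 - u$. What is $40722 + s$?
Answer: $50493$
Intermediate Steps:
$s = 9771$ ($s = \left(7 - -44\right) - -9720 = \left(7 + 44\right) + 9720 = 51 + 9720 = 9771$)
$40722 + s = 40722 + 9771 = 50493$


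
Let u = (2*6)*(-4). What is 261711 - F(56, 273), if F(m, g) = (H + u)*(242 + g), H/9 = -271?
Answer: 1542516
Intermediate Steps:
H = -2439 (H = 9*(-271) = -2439)
u = -48 (u = 12*(-4) = -48)
F(m, g) = -601854 - 2487*g (F(m, g) = (-2439 - 48)*(242 + g) = -2487*(242 + g) = -601854 - 2487*g)
261711 - F(56, 273) = 261711 - (-601854 - 2487*273) = 261711 - (-601854 - 678951) = 261711 - 1*(-1280805) = 261711 + 1280805 = 1542516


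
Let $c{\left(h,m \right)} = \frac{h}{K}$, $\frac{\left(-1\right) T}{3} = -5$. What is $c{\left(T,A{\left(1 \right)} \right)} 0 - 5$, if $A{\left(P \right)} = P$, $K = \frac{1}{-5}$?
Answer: $-5$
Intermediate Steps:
$T = 15$ ($T = \left(-3\right) \left(-5\right) = 15$)
$K = - \frac{1}{5} \approx -0.2$
$c{\left(h,m \right)} = - 5 h$ ($c{\left(h,m \right)} = \frac{h}{- \frac{1}{5}} = h \left(-5\right) = - 5 h$)
$c{\left(T,A{\left(1 \right)} \right)} 0 - 5 = \left(-5\right) 15 \cdot 0 - 5 = \left(-75\right) 0 - 5 = 0 - 5 = -5$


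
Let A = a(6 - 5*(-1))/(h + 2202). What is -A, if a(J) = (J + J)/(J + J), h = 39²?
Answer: -1/3723 ≈ -0.00026860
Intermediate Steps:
h = 1521
a(J) = 1 (a(J) = (2*J)/((2*J)) = (2*J)*(1/(2*J)) = 1)
A = 1/3723 (A = 1/(1521 + 2202) = 1/3723 ≈ 0.00026860)
-A = -1*1/3723 = -1/3723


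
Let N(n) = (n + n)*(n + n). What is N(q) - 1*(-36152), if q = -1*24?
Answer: 38456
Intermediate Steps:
q = -24
N(n) = 4*n² (N(n) = (2*n)*(2*n) = 4*n²)
N(q) - 1*(-36152) = 4*(-24)² - 1*(-36152) = 4*576 + 36152 = 2304 + 36152 = 38456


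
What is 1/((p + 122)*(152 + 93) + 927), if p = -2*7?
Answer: 1/27387 ≈ 3.6514e-5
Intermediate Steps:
p = -14
1/((p + 122)*(152 + 93) + 927) = 1/((-14 + 122)*(152 + 93) + 927) = 1/(108*245 + 927) = 1/(26460 + 927) = 1/27387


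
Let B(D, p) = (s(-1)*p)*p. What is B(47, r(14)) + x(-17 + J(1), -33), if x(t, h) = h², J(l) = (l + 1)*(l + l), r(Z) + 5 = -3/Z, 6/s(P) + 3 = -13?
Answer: 1691565/1568 ≈ 1078.8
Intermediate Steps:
s(P) = -3/8 (s(P) = 6/(-3 - 13) = 6/(-16) = 6*(-1/16) = -3/8)
r(Z) = -5 - 3/Z
J(l) = 2*l*(1 + l) (J(l) = (1 + l)*(2*l) = 2*l*(1 + l))
B(D, p) = -3*p²/8 (B(D, p) = (-3*p/8)*p = -3*p²/8)
B(47, r(14)) + x(-17 + J(1), -33) = -3*(-5 - 3/14)²/8 + (-33)² = -3*(-5 - 3*1/14)²/8 + 1089 = -3*(-5 - 3/14)²/8 + 1089 = -3*(-73/14)²/8 + 1089 = -3/8*5329/196 + 1089 = -15987/1568 + 1089 = 1691565/1568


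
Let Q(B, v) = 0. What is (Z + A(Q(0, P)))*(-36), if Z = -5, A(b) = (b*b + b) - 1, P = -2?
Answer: 216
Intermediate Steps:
A(b) = -1 + b + b² (A(b) = (b² + b) - 1 = (b + b²) - 1 = -1 + b + b²)
(Z + A(Q(0, P)))*(-36) = (-5 + (-1 + 0 + 0²))*(-36) = (-5 + (-1 + 0 + 0))*(-36) = (-5 - 1)*(-36) = -6*(-36) = 216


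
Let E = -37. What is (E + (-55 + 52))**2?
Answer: 1600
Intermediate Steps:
(E + (-55 + 52))**2 = (-37 + (-55 + 52))**2 = (-37 - 3)**2 = (-40)**2 = 1600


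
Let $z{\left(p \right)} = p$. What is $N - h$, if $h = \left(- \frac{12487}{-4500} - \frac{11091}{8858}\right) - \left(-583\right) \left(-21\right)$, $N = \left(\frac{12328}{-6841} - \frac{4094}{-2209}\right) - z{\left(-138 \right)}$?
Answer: $\frac{3728529663755389463}{301185112054500} \approx 12380.0$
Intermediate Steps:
$N = \frac{2086198624}{15111769}$ ($N = \left(\frac{12328}{-6841} - \frac{4094}{-2209}\right) - -138 = \left(12328 \left(- \frac{1}{6841}\right) - - \frac{4094}{2209}\right) + 138 = \left(- \frac{12328}{6841} + \frac{4094}{2209}\right) + 138 = \frac{774502}{15111769} + 138 = \frac{2086198624}{15111769} \approx 138.05$)
$h = - \frac{243978761327}{19930500}$ ($h = \left(\left(-12487\right) \left(- \frac{1}{4500}\right) - \frac{11091}{8858}\right) - 12243 = \left(\frac{12487}{4500} - \frac{11091}{8858}\right) - 12243 = \frac{30350173}{19930500} - 12243 = - \frac{243978761327}{19930500} \approx -12241.0$)
$N - h = \frac{2086198624}{15111769} - - \frac{243978761327}{19930500} = \frac{2086198624}{15111769} + \frac{243978761327}{19930500} = \frac{3728529663755389463}{301185112054500}$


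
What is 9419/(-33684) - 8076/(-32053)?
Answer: -4267889/154239036 ≈ -0.027671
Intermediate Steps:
9419/(-33684) - 8076/(-32053) = 9419*(-1/33684) - 8076*(-1/32053) = -9419/33684 + 8076/32053 = -4267889/154239036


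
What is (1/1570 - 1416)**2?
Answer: 4942258088161/2464900 ≈ 2.0051e+6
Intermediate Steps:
(1/1570 - 1416)**2 = (-2223119/1570)**2 = 4942258088161/2464900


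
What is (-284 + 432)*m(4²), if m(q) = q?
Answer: 2368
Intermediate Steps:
(-284 + 432)*m(4²) = (-284 + 432)*4² = 148*16 = 2368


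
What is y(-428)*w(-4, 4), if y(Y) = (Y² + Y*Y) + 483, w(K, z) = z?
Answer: 1467404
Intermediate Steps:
y(Y) = 483 + 2*Y² (y(Y) = (Y² + Y²) + 483 = 2*Y² + 483 = 483 + 2*Y²)
y(-428)*w(-4, 4) = (483 + 2*(-428)²)*4 = (483 + 2*183184)*4 = (483 + 366368)*4 = 366851*4 = 1467404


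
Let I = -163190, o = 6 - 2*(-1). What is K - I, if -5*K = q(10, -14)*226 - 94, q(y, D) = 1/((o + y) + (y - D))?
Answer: 17136811/105 ≈ 1.6321e+5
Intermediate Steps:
o = 8 (o = 6 + 2 = 8)
q(y, D) = 1/(8 - D + 2*y) (q(y, D) = 1/((8 + y) + (y - D)) = 1/(8 - D + 2*y))
K = 1861/105 (K = -(226/(8 - 1*(-14) + 2*10) - 94)/5 = -(226/(8 + 14 + 20) - 94)/5 = -(226/42 - 94)/5 = -((1/42)*226 - 94)/5 = -(113/21 - 94)/5 = -⅕*(-1861/21) = 1861/105 ≈ 17.724)
K - I = 1861/105 - 1*(-163190) = 1861/105 + 163190 = 17136811/105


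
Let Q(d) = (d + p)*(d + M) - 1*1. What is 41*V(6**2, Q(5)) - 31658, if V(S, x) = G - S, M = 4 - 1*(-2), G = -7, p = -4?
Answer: -33421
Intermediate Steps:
M = 6 (M = 4 + 2 = 6)
Q(d) = -1 + (-4 + d)*(6 + d) (Q(d) = (d - 4)*(d + 6) - 1*1 = (-4 + d)*(6 + d) - 1 = -1 + (-4 + d)*(6 + d))
V(S, x) = -7 - S
41*V(6**2, Q(5)) - 31658 = 41*(-7 - 1*6**2) - 31658 = 41*(-7 - 1*36) - 31658 = 41*(-7 - 36) - 31658 = 41*(-43) - 31658 = -1763 - 31658 = -33421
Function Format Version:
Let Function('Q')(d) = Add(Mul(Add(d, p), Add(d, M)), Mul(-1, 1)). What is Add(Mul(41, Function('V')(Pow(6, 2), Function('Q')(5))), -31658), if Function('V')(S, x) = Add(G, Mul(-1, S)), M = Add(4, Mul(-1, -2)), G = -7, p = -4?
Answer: -33421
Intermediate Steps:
M = 6 (M = Add(4, 2) = 6)
Function('Q')(d) = Add(-1, Mul(Add(-4, d), Add(6, d))) (Function('Q')(d) = Add(Mul(Add(d, -4), Add(d, 6)), Mul(-1, 1)) = Add(Mul(Add(-4, d), Add(6, d)), -1) = Add(-1, Mul(Add(-4, d), Add(6, d))))
Function('V')(S, x) = Add(-7, Mul(-1, S))
Add(Mul(41, Function('V')(Pow(6, 2), Function('Q')(5))), -31658) = Add(Mul(41, Add(-7, Mul(-1, Pow(6, 2)))), -31658) = Add(Mul(41, Add(-7, Mul(-1, 36))), -31658) = Add(Mul(41, Add(-7, -36)), -31658) = Add(Mul(41, -43), -31658) = Add(-1763, -31658) = -33421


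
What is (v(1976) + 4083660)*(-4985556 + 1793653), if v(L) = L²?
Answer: -25497674453108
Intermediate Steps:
(v(1976) + 4083660)*(-4985556 + 1793653) = (1976² + 4083660)*(-4985556 + 1793653) = (3904576 + 4083660)*(-3191903) = 7988236*(-3191903) = -25497674453108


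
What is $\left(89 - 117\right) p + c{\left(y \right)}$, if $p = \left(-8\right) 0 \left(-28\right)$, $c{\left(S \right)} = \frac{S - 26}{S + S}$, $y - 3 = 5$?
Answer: $- \frac{9}{8} \approx -1.125$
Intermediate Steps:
$y = 8$ ($y = 3 + 5 = 8$)
$c{\left(S \right)} = \frac{-26 + S}{2 S}$
$p = 0$ ($p = 0 \left(-28\right) = 0$)
$\left(89 - 117\right) p + c{\left(y \right)} = \left(89 - 117\right) 0 + \frac{-26 + 8}{2 \cdot 8} = \left(89 - 117\right) 0 + \frac{1}{2} \cdot \frac{1}{8} \left(-18\right) = \left(-28\right) 0 - \frac{9}{8} = 0 - \frac{9}{8} = - \frac{9}{8}$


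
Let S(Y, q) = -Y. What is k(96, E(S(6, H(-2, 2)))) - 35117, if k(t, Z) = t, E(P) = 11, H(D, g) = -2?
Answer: -35021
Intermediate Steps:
k(96, E(S(6, H(-2, 2)))) - 35117 = 96 - 35117 = -35021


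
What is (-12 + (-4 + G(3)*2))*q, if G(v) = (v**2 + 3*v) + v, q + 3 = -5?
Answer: -208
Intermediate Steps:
q = -8 (q = -3 - 5 = -8)
G(v) = v**2 + 4*v
(-12 + (-4 + G(3)*2))*q = (-12 + (-4 + (3*(4 + 3))*2))*(-8) = (-12 + (-4 + (3*7)*2))*(-8) = (-12 + (-4 + 21*2))*(-8) = (-12 + (-4 + 42))*(-8) = (-12 + 38)*(-8) = 26*(-8) = -208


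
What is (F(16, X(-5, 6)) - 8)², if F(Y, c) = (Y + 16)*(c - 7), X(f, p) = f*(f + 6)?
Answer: 153664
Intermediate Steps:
X(f, p) = f*(6 + f)
F(Y, c) = (-7 + c)*(16 + Y) (F(Y, c) = (16 + Y)*(-7 + c) = (-7 + c)*(16 + Y))
(F(16, X(-5, 6)) - 8)² = ((-112 - 7*16 + 16*(-5*(6 - 5)) + 16*(-5*(6 - 5))) - 8)² = ((-112 - 112 + 16*(-5*1) + 16*(-5*1)) - 8)² = ((-112 - 112 + 16*(-5) + 16*(-5)) - 8)² = ((-112 - 112 - 80 - 80) - 8)² = (-384 - 8)² = (-392)² = 153664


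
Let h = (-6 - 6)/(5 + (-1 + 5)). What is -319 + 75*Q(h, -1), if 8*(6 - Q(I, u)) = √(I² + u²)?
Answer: 923/8 ≈ 115.38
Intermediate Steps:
h = -4/3 (h = -12/(5 + 4) = -12/9 = -12*⅑ = -4/3 ≈ -1.3333)
Q(I, u) = 6 - √(I² + u²)/8
-319 + 75*Q(h, -1) = -319 + 75*(6 - √((-4/3)² + (-1)²)/8) = -319 + 75*(6 - √(16/9 + 1)/8) = -319 + 75*(6 - √(25/9)/8) = -319 + 75*(6 - ⅛*5/3) = -319 + 75*(6 - 5/24) = -319 + 75*(139/24) = -319 + 3475/8 = 923/8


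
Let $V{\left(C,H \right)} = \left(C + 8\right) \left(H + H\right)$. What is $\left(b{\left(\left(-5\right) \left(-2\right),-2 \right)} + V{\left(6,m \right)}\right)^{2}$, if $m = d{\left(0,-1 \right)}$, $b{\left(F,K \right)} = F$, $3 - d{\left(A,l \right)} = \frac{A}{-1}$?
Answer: $8836$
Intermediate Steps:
$d{\left(A,l \right)} = 3 + A$ ($d{\left(A,l \right)} = 3 - \frac{A}{-1} = 3 - A \left(-1\right) = 3 - - A = 3 + A$)
$m = 3$ ($m = 3 + 0 = 3$)
$V{\left(C,H \right)} = 2 H \left(8 + C\right)$ ($V{\left(C,H \right)} = \left(8 + C\right) 2 H = 2 H \left(8 + C\right)$)
$\left(b{\left(\left(-5\right) \left(-2\right),-2 \right)} + V{\left(6,m \right)}\right)^{2} = \left(\left(-5\right) \left(-2\right) + 2 \cdot 3 \left(8 + 6\right)\right)^{2} = \left(10 + 2 \cdot 3 \cdot 14\right)^{2} = \left(10 + 84\right)^{2} = 94^{2} = 8836$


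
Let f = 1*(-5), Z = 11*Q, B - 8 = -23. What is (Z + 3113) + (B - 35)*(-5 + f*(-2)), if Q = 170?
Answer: 4733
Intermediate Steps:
B = -15 (B = 8 - 23 = -15)
Z = 1870 (Z = 11*170 = 1870)
f = -5
(Z + 3113) + (B - 35)*(-5 + f*(-2)) = (1870 + 3113) + (-15 - 35)*(-5 - 5*(-2)) = 4983 - 50*(-5 + 10) = 4983 - 50*5 = 4983 - 250 = 4733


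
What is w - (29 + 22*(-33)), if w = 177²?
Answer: 32026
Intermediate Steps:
w = 31329
w - (29 + 22*(-33)) = 31329 - (29 + 22*(-33)) = 31329 - (29 - 726) = 31329 - 1*(-697) = 31329 + 697 = 32026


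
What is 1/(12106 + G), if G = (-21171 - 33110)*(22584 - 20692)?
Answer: -1/102687546 ≈ -9.7383e-9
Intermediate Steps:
G = -102699652 (G = -54281*1892 = -102699652)
1/(12106 + G) = 1/(12106 - 102699652) = 1/(-102687546) = -1/102687546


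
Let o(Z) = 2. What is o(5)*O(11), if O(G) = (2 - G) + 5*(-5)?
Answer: -68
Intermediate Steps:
O(G) = -23 - G (O(G) = (2 - G) - 25 = -23 - G)
o(5)*O(11) = 2*(-23 - 1*11) = 2*(-23 - 11) = 2*(-34) = -68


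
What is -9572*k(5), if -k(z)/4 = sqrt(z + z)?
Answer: 38288*sqrt(10) ≈ 1.2108e+5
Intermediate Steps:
k(z) = -4*sqrt(2)*sqrt(z) (k(z) = -4*sqrt(z + z) = -4*sqrt(2)*sqrt(z))
-9572*k(5) = -(-38288)*sqrt(2)*sqrt(5) = -(-38288)*sqrt(10) = 38288*sqrt(10)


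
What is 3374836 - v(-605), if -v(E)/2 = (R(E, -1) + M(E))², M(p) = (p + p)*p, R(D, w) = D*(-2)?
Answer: 1075343830036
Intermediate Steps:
R(D, w) = -2*D
M(p) = 2*p² (M(p) = (2*p)*p = 2*p²)
v(E) = -2*(-2*E + 2*E²)²
3374836 - v(-605) = 3374836 - (-8)*(-605)²*(-1 - 605)² = 3374836 - (-8)*366025*(-606)² = 3374836 - (-8)*366025*367236 = 3374836 - 1*(-1075340455200) = 3374836 + 1075340455200 = 1075343830036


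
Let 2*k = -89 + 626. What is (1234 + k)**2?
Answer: 9030025/4 ≈ 2.2575e+6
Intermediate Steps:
k = 537/2 (k = (-89 + 626)/2 = (1/2)*537 = 537/2 ≈ 268.50)
(1234 + k)**2 = (1234 + 537/2)**2 = (3005/2)**2 = 9030025/4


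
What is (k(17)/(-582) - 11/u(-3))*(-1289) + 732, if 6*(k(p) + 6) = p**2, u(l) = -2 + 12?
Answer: 39167839/17460 ≈ 2243.3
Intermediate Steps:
u(l) = 10
k(p) = -6 + p**2/6
(k(17)/(-582) - 11/u(-3))*(-1289) + 732 = ((-6 + (1/6)*17**2)/(-582) - 11/10)*(-1289) + 732 = ((-6 + (1/6)*289)*(-1/582) - 11*1/10)*(-1289) + 732 = ((-6 + 289/6)*(-1/582) - 11/10)*(-1289) + 732 = ((253/6)*(-1/582) - 11/10)*(-1289) + 732 = (-253/3492 - 11/10)*(-1289) + 732 = -20471/17460*(-1289) + 732 = 26387119/17460 + 732 = 39167839/17460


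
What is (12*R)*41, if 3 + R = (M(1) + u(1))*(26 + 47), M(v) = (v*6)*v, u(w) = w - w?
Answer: 214020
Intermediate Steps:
u(w) = 0
M(v) = 6*v² (M(v) = (6*v)*v = 6*v²)
R = 435 (R = -3 + (6*1² + 0)*(26 + 47) = -3 + (6*1 + 0)*73 = -3 + (6 + 0)*73 = -3 + 6*73 = -3 + 438 = 435)
(12*R)*41 = (12*435)*41 = 5220*41 = 214020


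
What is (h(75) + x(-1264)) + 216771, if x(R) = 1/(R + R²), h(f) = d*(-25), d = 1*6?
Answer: 345820696273/1596432 ≈ 2.1662e+5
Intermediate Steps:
d = 6
h(f) = -150 (h(f) = 6*(-25) = -150)
(h(75) + x(-1264)) + 216771 = (-150 + 1/((-1264)*(1 - 1264))) + 216771 = (-150 - 1/1264/(-1263)) + 216771 = (-150 - 1/1264*(-1/1263)) + 216771 = (-150 + 1/1596432) + 216771 = -239464799/1596432 + 216771 = 345820696273/1596432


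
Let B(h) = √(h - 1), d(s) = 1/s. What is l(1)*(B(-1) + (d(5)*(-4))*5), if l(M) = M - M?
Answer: 0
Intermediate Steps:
l(M) = 0
B(h) = √(-1 + h)
l(1)*(B(-1) + (d(5)*(-4))*5) = 0*(√(-1 - 1) + (-4/5)*5) = 0*(√(-2) + ((⅕)*(-4))*5) = 0*(I*√2 - ⅘*5) = 0*(I*√2 - 4) = 0*(-4 + I*√2) = 0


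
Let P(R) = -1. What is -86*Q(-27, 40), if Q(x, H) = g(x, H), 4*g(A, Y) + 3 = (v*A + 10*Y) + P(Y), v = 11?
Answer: -4257/2 ≈ -2128.5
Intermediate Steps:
g(A, Y) = -1 + 5*Y/2 + 11*A/4 (g(A, Y) = -3/4 + ((11*A + 10*Y) - 1)/4 = -3/4 + ((10*Y + 11*A) - 1)/4 = -3/4 + (-1 + 10*Y + 11*A)/4 = -3/4 + (-1/4 + 5*Y/2 + 11*A/4) = -1 + 5*Y/2 + 11*A/4)
Q(x, H) = -1 + 5*H/2 + 11*x/4
-86*Q(-27, 40) = -86*(-1 + (5/2)*40 + (11/4)*(-27)) = -86*(-1 + 100 - 297/4) = -86*99/4 = -4257/2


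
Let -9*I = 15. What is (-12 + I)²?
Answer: 1681/9 ≈ 186.78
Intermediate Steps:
I = -5/3 (I = -⅑*15 = -5/3 ≈ -1.6667)
(-12 + I)² = (-12 - 5/3)² = (-41/3)² = 1681/9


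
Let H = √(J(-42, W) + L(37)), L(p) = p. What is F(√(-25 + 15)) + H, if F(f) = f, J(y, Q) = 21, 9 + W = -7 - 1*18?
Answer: √58 + I*√10 ≈ 7.6158 + 3.1623*I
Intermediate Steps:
W = -34 (W = -9 + (-7 - 1*18) = -9 + (-7 - 18) = -9 - 25 = -34)
H = √58 (H = √(21 + 37) = √58 ≈ 7.6158)
F(√(-25 + 15)) + H = √(-25 + 15) + √58 = √(-10) + √58 = I*√10 + √58 = √58 + I*√10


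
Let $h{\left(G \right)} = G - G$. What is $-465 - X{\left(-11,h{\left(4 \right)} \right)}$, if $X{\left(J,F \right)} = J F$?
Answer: $-465$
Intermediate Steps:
$h{\left(G \right)} = 0$
$X{\left(J,F \right)} = F J$
$-465 - X{\left(-11,h{\left(4 \right)} \right)} = -465 - 0 \left(-11\right) = -465 - 0 = -465 + 0 = -465$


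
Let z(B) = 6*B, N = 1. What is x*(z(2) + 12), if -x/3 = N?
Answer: -72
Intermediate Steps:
x = -3 (x = -3*1 = -3)
x*(z(2) + 12) = -3*(6*2 + 12) = -3*(12 + 12) = -3*24 = -72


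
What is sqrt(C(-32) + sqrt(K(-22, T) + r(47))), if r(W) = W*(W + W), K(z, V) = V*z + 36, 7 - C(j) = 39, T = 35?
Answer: sqrt(-32 + 2*sqrt(921)) ≈ 5.3569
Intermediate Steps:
C(j) = -32 (C(j) = 7 - 1*39 = 7 - 39 = -32)
K(z, V) = 36 + V*z
r(W) = 2*W**2 (r(W) = W*(2*W) = 2*W**2)
sqrt(C(-32) + sqrt(K(-22, T) + r(47))) = sqrt(-32 + sqrt((36 + 35*(-22)) + 2*47**2)) = sqrt(-32 + sqrt((36 - 770) + 2*2209)) = sqrt(-32 + sqrt(-734 + 4418)) = sqrt(-32 + sqrt(3684)) = sqrt(-32 + 2*sqrt(921))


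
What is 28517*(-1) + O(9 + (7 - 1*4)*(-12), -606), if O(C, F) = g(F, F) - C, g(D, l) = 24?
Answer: -28466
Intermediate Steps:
O(C, F) = 24 - C
28517*(-1) + O(9 + (7 - 1*4)*(-12), -606) = 28517*(-1) + (24 - (9 + (7 - 1*4)*(-12))) = -28517 + (24 - (9 + (7 - 4)*(-12))) = -28517 + (24 - (9 + 3*(-12))) = -28517 + (24 - (9 - 36)) = -28517 + (24 - 1*(-27)) = -28517 + (24 + 27) = -28517 + 51 = -28466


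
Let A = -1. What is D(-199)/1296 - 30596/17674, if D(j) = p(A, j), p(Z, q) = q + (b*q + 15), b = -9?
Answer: -5625149/11452752 ≈ -0.49116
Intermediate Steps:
p(Z, q) = 15 - 8*q (p(Z, q) = q + (-9*q + 15) = q + (15 - 9*q) = 15 - 8*q)
D(j) = 15 - 8*j
D(-199)/1296 - 30596/17674 = (15 - 8*(-199))/1296 - 30596/17674 = (15 + 1592)*(1/1296) - 30596*1/17674 = 1607*(1/1296) - 15298/8837 = 1607/1296 - 15298/8837 = -5625149/11452752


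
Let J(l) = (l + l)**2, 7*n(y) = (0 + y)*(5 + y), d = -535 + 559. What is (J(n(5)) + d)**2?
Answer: 124902976/2401 ≈ 52021.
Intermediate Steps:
d = 24
n(y) = y*(5 + y)/7 (n(y) = ((0 + y)*(5 + y))/7 = (y*(5 + y))/7 = y*(5 + y)/7)
J(l) = 4*l**2 (J(l) = (2*l)**2 = 4*l**2)
(J(n(5)) + d)**2 = (4*((1/7)*5*(5 + 5))**2 + 24)**2 = (4*((1/7)*5*10)**2 + 24)**2 = (4*(50/7)**2 + 24)**2 = (4*(2500/49) + 24)**2 = (10000/49 + 24)**2 = (11176/49)**2 = 124902976/2401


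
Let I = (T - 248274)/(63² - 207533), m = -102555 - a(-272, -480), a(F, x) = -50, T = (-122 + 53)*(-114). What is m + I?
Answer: -5216521853/50891 ≈ -1.0250e+5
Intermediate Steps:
T = 7866 (T = -69*(-114) = 7866)
m = -102505 (m = -102555 - 1*(-50) = -102555 + 50 = -102505)
I = 60102/50891 (I = (7866 - 248274)/(63² - 207533) = -240408/(3969 - 207533) = -240408/(-203564) = -240408*(-1/203564) = 60102/50891 ≈ 1.1810)
m + I = -102505 + 60102/50891 = -5216521853/50891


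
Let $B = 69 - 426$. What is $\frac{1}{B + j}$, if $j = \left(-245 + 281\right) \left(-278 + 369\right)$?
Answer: $\frac{1}{2919} \approx 0.00034258$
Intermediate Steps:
$j = 3276$ ($j = 36 \cdot 91 = 3276$)
$B = -357$ ($B = 69 - 426 = -357$)
$\frac{1}{B + j} = \frac{1}{-357 + 3276} = \frac{1}{2919}$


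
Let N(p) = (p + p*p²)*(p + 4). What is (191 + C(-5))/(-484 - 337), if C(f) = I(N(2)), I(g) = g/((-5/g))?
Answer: 529/821 ≈ 0.64434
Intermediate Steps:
N(p) = (4 + p)*(p + p³) (N(p) = (p + p³)*(4 + p) = (4 + p)*(p + p³))
I(g) = -g²/5 (I(g) = g*(-g/5) = -g²/5)
C(f) = -720 (C(f) = -4*(4 + 2 + 2³ + 4*2²)²/5 = -4*(4 + 2 + 8 + 4*4)²/5 = -4*(4 + 2 + 8 + 16)²/5 = -(2*30)²/5 = -⅕*60² = -⅕*3600 = -720)
(191 + C(-5))/(-484 - 337) = (191 - 720)/(-484 - 337) = -529/(-821) = -529*(-1/821) = 529/821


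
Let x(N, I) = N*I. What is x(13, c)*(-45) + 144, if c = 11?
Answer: -6291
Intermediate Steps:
x(N, I) = I*N
x(13, c)*(-45) + 144 = (11*13)*(-45) + 144 = 143*(-45) + 144 = -6435 + 144 = -6291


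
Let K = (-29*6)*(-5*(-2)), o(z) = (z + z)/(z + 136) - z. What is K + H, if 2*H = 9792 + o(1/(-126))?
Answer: 13627688003/4318020 ≈ 3156.0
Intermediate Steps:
o(z) = -z + 2*z/(136 + z) (o(z) = (2*z)/(136 + z) - z = 2*z/(136 + z) - z = -z + 2*z/(136 + z))
K = -1740 (K = -174*10 = -1740)
H = 21141042803/4318020 (H = (9792 - 1*(134 + 1/(-126))/(-126*(136 + 1/(-126))))/2 = (9792 - 1*(-1/126)*(134 - 1/126)/(136 - 1/126))/2 = (9792 - 1*(-1/126)*16883/126/17135/126)/2 = (9792 - 1*(-1/126)*126/17135*16883/126)/2 = (9792 + 16883/2159010)/2 = (1/2)*(21141042803/2159010) = 21141042803/4318020 ≈ 4896.0)
K + H = -1740 + 21141042803/4318020 = 13627688003/4318020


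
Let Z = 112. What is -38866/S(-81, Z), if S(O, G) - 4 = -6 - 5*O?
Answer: -38866/403 ≈ -96.442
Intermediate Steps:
S(O, G) = -2 - 5*O (S(O, G) = 4 + (-6 - 5*O) = -2 - 5*O)
-38866/S(-81, Z) = -38866/(-2 - 5*(-81)) = -38866/(-2 + 405) = -38866/403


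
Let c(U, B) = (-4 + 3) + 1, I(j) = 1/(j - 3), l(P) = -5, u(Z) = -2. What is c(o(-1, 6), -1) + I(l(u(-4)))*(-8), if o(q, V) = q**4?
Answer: 1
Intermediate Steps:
I(j) = 1/(-3 + j)
c(U, B) = 0 (c(U, B) = -1 + 1 = 0)
c(o(-1, 6), -1) + I(l(u(-4)))*(-8) = 0 - 8/(-3 - 5) = 0 - 8/(-8) = 0 - 1/8*(-8) = 0 + 1 = 1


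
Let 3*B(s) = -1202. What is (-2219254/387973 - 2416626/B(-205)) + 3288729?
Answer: 768243816533510/233171773 ≈ 3.2948e+6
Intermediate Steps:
B(s) = -1202/3 (B(s) = (⅓)*(-1202) = -1202/3)
(-2219254/387973 - 2416626/B(-205)) + 3288729 = (-2219254/387973 - 2416626/(-1202/3)) + 3288729 = (-2219254*1/387973 - 2416626*(-3/1202)) + 3288729 = (-2219254/387973 + 3624939/601) + 3288729 = 1405044686993/233171773 + 3288729 = 768243816533510/233171773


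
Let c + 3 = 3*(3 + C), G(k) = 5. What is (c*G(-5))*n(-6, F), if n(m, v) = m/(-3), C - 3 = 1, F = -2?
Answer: 180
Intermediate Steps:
C = 4 (C = 3 + 1 = 4)
n(m, v) = -m/3 (n(m, v) = m*(-⅓) = -m/3)
c = 18 (c = -3 + 3*(3 + 4) = -3 + 3*7 = -3 + 21 = 18)
(c*G(-5))*n(-6, F) = (18*5)*(-⅓*(-6)) = 90*2 = 180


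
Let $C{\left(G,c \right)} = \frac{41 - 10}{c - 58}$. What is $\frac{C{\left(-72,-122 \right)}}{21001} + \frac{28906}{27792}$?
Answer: $\frac{1517625299}{1459149480} \approx 1.0401$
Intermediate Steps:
$C{\left(G,c \right)} = \frac{31}{-58 + c}$
$\frac{C{\left(-72,-122 \right)}}{21001} + \frac{28906}{27792} = \frac{31 \frac{1}{-58 - 122}}{21001} + \frac{28906}{27792} = \frac{31}{-180} \cdot \frac{1}{21001} + 28906 \cdot \frac{1}{27792} = 31 \left(- \frac{1}{180}\right) \frac{1}{21001} + \frac{14453}{13896} = \left(- \frac{31}{180}\right) \frac{1}{21001} + \frac{14453}{13896} = - \frac{31}{3780180} + \frac{14453}{13896} = \frac{1517625299}{1459149480}$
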